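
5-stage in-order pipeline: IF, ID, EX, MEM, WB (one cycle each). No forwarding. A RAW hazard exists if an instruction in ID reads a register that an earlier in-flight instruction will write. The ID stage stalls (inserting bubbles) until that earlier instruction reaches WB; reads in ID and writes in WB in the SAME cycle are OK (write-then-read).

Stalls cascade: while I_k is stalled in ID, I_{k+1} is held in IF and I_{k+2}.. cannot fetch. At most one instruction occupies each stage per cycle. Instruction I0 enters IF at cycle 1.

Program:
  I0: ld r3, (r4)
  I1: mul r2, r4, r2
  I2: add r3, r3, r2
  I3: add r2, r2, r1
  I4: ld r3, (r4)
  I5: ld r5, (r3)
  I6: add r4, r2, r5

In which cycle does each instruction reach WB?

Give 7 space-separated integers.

I0 ld r3 <- r4: IF@1 ID@2 stall=0 (-) EX@3 MEM@4 WB@5
I1 mul r2 <- r4,r2: IF@2 ID@3 stall=0 (-) EX@4 MEM@5 WB@6
I2 add r3 <- r3,r2: IF@3 ID@4 stall=2 (RAW on I1.r2 (WB@6)) EX@7 MEM@8 WB@9
I3 add r2 <- r2,r1: IF@4 ID@7 stall=0 (-) EX@8 MEM@9 WB@10
I4 ld r3 <- r4: IF@7 ID@8 stall=0 (-) EX@9 MEM@10 WB@11
I5 ld r5 <- r3: IF@8 ID@9 stall=2 (RAW on I4.r3 (WB@11)) EX@12 MEM@13 WB@14
I6 add r4 <- r2,r5: IF@9 ID@12 stall=2 (RAW on I5.r5 (WB@14)) EX@15 MEM@16 WB@17

Answer: 5 6 9 10 11 14 17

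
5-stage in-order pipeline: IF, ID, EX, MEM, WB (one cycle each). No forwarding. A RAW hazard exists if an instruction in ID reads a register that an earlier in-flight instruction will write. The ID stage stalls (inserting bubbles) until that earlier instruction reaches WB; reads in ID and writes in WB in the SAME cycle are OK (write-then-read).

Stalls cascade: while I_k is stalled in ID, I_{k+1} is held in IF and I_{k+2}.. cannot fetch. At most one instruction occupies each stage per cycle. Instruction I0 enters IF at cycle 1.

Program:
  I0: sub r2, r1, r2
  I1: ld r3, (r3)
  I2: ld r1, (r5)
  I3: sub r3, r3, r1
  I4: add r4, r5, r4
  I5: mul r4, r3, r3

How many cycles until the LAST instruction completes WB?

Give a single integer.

I0 sub r2 <- r1,r2: IF@1 ID@2 stall=0 (-) EX@3 MEM@4 WB@5
I1 ld r3 <- r3: IF@2 ID@3 stall=0 (-) EX@4 MEM@5 WB@6
I2 ld r1 <- r5: IF@3 ID@4 stall=0 (-) EX@5 MEM@6 WB@7
I3 sub r3 <- r3,r1: IF@4 ID@5 stall=2 (RAW on I2.r1 (WB@7)) EX@8 MEM@9 WB@10
I4 add r4 <- r5,r4: IF@5 ID@8 stall=0 (-) EX@9 MEM@10 WB@11
I5 mul r4 <- r3,r3: IF@8 ID@9 stall=1 (RAW on I3.r3 (WB@10)) EX@11 MEM@12 WB@13

Answer: 13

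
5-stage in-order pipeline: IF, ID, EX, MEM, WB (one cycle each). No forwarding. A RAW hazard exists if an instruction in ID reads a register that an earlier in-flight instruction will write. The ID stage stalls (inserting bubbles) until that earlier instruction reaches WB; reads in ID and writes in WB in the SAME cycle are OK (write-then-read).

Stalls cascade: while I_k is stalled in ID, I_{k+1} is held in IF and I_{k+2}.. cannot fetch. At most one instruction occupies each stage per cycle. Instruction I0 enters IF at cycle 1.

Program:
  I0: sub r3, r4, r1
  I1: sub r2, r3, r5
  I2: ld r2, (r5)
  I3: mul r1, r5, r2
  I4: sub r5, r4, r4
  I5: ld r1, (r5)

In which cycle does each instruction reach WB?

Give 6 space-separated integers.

Answer: 5 8 9 12 13 16

Derivation:
I0 sub r3 <- r4,r1: IF@1 ID@2 stall=0 (-) EX@3 MEM@4 WB@5
I1 sub r2 <- r3,r5: IF@2 ID@3 stall=2 (RAW on I0.r3 (WB@5)) EX@6 MEM@7 WB@8
I2 ld r2 <- r5: IF@3 ID@6 stall=0 (-) EX@7 MEM@8 WB@9
I3 mul r1 <- r5,r2: IF@6 ID@7 stall=2 (RAW on I2.r2 (WB@9)) EX@10 MEM@11 WB@12
I4 sub r5 <- r4,r4: IF@7 ID@10 stall=0 (-) EX@11 MEM@12 WB@13
I5 ld r1 <- r5: IF@10 ID@11 stall=2 (RAW on I4.r5 (WB@13)) EX@14 MEM@15 WB@16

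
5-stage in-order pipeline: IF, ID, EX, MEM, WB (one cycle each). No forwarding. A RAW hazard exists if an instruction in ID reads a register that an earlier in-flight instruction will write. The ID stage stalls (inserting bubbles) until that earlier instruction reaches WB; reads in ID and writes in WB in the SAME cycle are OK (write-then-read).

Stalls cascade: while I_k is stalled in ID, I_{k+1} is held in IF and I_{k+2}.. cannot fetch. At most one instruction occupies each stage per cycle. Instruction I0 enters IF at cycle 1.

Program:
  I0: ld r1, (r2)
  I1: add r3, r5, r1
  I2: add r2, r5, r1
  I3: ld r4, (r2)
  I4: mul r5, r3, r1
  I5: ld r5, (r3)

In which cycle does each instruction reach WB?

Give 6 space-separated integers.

I0 ld r1 <- r2: IF@1 ID@2 stall=0 (-) EX@3 MEM@4 WB@5
I1 add r3 <- r5,r1: IF@2 ID@3 stall=2 (RAW on I0.r1 (WB@5)) EX@6 MEM@7 WB@8
I2 add r2 <- r5,r1: IF@3 ID@6 stall=0 (-) EX@7 MEM@8 WB@9
I3 ld r4 <- r2: IF@6 ID@7 stall=2 (RAW on I2.r2 (WB@9)) EX@10 MEM@11 WB@12
I4 mul r5 <- r3,r1: IF@7 ID@10 stall=0 (-) EX@11 MEM@12 WB@13
I5 ld r5 <- r3: IF@10 ID@11 stall=0 (-) EX@12 MEM@13 WB@14

Answer: 5 8 9 12 13 14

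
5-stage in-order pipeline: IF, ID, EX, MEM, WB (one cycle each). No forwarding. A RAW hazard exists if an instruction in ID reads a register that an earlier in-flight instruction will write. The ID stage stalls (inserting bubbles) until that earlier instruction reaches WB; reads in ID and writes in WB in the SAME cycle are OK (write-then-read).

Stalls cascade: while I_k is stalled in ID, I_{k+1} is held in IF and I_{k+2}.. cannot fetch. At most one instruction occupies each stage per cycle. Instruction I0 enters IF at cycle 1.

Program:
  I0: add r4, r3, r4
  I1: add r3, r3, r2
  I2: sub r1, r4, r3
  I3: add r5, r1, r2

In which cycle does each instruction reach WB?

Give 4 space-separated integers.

I0 add r4 <- r3,r4: IF@1 ID@2 stall=0 (-) EX@3 MEM@4 WB@5
I1 add r3 <- r3,r2: IF@2 ID@3 stall=0 (-) EX@4 MEM@5 WB@6
I2 sub r1 <- r4,r3: IF@3 ID@4 stall=2 (RAW on I1.r3 (WB@6)) EX@7 MEM@8 WB@9
I3 add r5 <- r1,r2: IF@4 ID@7 stall=2 (RAW on I2.r1 (WB@9)) EX@10 MEM@11 WB@12

Answer: 5 6 9 12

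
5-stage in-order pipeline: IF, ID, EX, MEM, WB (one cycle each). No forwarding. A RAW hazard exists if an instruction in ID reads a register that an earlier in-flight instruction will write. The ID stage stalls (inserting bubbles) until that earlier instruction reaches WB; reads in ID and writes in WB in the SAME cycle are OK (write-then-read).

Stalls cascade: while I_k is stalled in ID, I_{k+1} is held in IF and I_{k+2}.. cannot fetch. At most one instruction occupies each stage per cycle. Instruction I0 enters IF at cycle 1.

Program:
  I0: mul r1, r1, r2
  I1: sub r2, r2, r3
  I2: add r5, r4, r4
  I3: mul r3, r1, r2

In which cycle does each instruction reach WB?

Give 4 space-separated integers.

Answer: 5 6 7 9

Derivation:
I0 mul r1 <- r1,r2: IF@1 ID@2 stall=0 (-) EX@3 MEM@4 WB@5
I1 sub r2 <- r2,r3: IF@2 ID@3 stall=0 (-) EX@4 MEM@5 WB@6
I2 add r5 <- r4,r4: IF@3 ID@4 stall=0 (-) EX@5 MEM@6 WB@7
I3 mul r3 <- r1,r2: IF@4 ID@5 stall=1 (RAW on I1.r2 (WB@6)) EX@7 MEM@8 WB@9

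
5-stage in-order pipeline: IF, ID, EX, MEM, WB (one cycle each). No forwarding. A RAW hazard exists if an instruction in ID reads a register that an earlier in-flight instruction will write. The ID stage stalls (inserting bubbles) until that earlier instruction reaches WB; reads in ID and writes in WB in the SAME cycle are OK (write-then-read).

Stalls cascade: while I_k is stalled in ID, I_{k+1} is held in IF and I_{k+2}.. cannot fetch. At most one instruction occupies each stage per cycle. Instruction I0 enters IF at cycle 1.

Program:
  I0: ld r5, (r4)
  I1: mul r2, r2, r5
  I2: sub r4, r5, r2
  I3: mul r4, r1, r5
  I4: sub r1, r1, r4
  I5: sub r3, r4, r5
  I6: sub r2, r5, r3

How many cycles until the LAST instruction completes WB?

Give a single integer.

Answer: 19

Derivation:
I0 ld r5 <- r4: IF@1 ID@2 stall=0 (-) EX@3 MEM@4 WB@5
I1 mul r2 <- r2,r5: IF@2 ID@3 stall=2 (RAW on I0.r5 (WB@5)) EX@6 MEM@7 WB@8
I2 sub r4 <- r5,r2: IF@3 ID@6 stall=2 (RAW on I1.r2 (WB@8)) EX@9 MEM@10 WB@11
I3 mul r4 <- r1,r5: IF@6 ID@9 stall=0 (-) EX@10 MEM@11 WB@12
I4 sub r1 <- r1,r4: IF@9 ID@10 stall=2 (RAW on I3.r4 (WB@12)) EX@13 MEM@14 WB@15
I5 sub r3 <- r4,r5: IF@10 ID@13 stall=0 (-) EX@14 MEM@15 WB@16
I6 sub r2 <- r5,r3: IF@13 ID@14 stall=2 (RAW on I5.r3 (WB@16)) EX@17 MEM@18 WB@19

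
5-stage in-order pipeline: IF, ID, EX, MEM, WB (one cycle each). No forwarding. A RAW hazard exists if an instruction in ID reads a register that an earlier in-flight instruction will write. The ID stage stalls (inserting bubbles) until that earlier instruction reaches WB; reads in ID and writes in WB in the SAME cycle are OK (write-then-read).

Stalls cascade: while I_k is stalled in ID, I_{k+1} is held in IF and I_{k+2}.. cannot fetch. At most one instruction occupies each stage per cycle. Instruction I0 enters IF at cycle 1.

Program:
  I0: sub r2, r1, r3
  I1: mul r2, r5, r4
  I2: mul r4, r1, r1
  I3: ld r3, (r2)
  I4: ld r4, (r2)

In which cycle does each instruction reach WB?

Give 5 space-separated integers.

I0 sub r2 <- r1,r3: IF@1 ID@2 stall=0 (-) EX@3 MEM@4 WB@5
I1 mul r2 <- r5,r4: IF@2 ID@3 stall=0 (-) EX@4 MEM@5 WB@6
I2 mul r4 <- r1,r1: IF@3 ID@4 stall=0 (-) EX@5 MEM@6 WB@7
I3 ld r3 <- r2: IF@4 ID@5 stall=1 (RAW on I1.r2 (WB@6)) EX@7 MEM@8 WB@9
I4 ld r4 <- r2: IF@5 ID@7 stall=0 (-) EX@8 MEM@9 WB@10

Answer: 5 6 7 9 10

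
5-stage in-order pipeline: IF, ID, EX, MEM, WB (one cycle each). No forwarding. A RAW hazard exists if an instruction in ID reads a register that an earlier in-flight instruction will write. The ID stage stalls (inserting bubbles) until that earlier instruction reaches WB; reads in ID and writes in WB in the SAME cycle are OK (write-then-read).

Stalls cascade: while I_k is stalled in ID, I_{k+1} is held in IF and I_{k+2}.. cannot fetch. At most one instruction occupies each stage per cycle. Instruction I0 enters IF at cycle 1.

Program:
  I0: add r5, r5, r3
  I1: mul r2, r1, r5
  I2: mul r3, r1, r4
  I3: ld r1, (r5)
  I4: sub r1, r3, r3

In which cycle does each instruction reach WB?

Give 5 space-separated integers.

I0 add r5 <- r5,r3: IF@1 ID@2 stall=0 (-) EX@3 MEM@4 WB@5
I1 mul r2 <- r1,r5: IF@2 ID@3 stall=2 (RAW on I0.r5 (WB@5)) EX@6 MEM@7 WB@8
I2 mul r3 <- r1,r4: IF@3 ID@6 stall=0 (-) EX@7 MEM@8 WB@9
I3 ld r1 <- r5: IF@6 ID@7 stall=0 (-) EX@8 MEM@9 WB@10
I4 sub r1 <- r3,r3: IF@7 ID@8 stall=1 (RAW on I2.r3 (WB@9)) EX@10 MEM@11 WB@12

Answer: 5 8 9 10 12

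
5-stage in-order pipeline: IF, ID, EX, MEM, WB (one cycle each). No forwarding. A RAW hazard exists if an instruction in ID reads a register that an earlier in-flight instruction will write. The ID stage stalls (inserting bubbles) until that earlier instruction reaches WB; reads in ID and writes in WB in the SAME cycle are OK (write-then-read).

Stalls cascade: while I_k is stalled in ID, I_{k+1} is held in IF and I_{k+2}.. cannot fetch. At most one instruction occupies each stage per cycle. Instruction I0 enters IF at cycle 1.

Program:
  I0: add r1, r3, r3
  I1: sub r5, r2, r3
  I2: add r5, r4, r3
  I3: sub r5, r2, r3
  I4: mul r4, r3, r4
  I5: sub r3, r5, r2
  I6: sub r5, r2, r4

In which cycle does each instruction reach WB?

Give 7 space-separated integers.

Answer: 5 6 7 8 9 11 12

Derivation:
I0 add r1 <- r3,r3: IF@1 ID@2 stall=0 (-) EX@3 MEM@4 WB@5
I1 sub r5 <- r2,r3: IF@2 ID@3 stall=0 (-) EX@4 MEM@5 WB@6
I2 add r5 <- r4,r3: IF@3 ID@4 stall=0 (-) EX@5 MEM@6 WB@7
I3 sub r5 <- r2,r3: IF@4 ID@5 stall=0 (-) EX@6 MEM@7 WB@8
I4 mul r4 <- r3,r4: IF@5 ID@6 stall=0 (-) EX@7 MEM@8 WB@9
I5 sub r3 <- r5,r2: IF@6 ID@7 stall=1 (RAW on I3.r5 (WB@8)) EX@9 MEM@10 WB@11
I6 sub r5 <- r2,r4: IF@7 ID@9 stall=0 (-) EX@10 MEM@11 WB@12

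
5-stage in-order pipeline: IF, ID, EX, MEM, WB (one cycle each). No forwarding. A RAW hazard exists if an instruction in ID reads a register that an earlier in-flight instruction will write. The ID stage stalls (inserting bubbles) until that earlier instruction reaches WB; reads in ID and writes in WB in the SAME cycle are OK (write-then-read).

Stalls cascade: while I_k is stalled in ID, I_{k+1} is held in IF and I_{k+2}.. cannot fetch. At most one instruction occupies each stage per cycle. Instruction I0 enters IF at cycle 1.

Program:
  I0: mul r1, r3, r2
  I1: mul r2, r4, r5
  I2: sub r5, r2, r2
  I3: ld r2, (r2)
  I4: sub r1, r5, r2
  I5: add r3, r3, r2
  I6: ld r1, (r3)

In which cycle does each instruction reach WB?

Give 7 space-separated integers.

Answer: 5 6 9 10 13 14 17

Derivation:
I0 mul r1 <- r3,r2: IF@1 ID@2 stall=0 (-) EX@3 MEM@4 WB@5
I1 mul r2 <- r4,r5: IF@2 ID@3 stall=0 (-) EX@4 MEM@5 WB@6
I2 sub r5 <- r2,r2: IF@3 ID@4 stall=2 (RAW on I1.r2 (WB@6)) EX@7 MEM@8 WB@9
I3 ld r2 <- r2: IF@4 ID@7 stall=0 (-) EX@8 MEM@9 WB@10
I4 sub r1 <- r5,r2: IF@7 ID@8 stall=2 (RAW on I3.r2 (WB@10)) EX@11 MEM@12 WB@13
I5 add r3 <- r3,r2: IF@8 ID@11 stall=0 (-) EX@12 MEM@13 WB@14
I6 ld r1 <- r3: IF@11 ID@12 stall=2 (RAW on I5.r3 (WB@14)) EX@15 MEM@16 WB@17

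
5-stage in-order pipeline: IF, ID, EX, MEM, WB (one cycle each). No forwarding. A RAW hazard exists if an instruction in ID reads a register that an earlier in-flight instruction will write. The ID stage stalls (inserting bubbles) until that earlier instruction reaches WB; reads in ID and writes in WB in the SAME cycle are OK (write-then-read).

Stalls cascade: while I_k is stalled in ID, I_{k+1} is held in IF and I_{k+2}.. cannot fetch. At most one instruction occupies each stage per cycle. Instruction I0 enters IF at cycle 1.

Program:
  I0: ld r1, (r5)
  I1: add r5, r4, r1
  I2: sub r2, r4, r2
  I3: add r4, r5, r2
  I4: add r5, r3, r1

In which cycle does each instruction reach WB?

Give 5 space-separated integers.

Answer: 5 8 9 12 13

Derivation:
I0 ld r1 <- r5: IF@1 ID@2 stall=0 (-) EX@3 MEM@4 WB@5
I1 add r5 <- r4,r1: IF@2 ID@3 stall=2 (RAW on I0.r1 (WB@5)) EX@6 MEM@7 WB@8
I2 sub r2 <- r4,r2: IF@3 ID@6 stall=0 (-) EX@7 MEM@8 WB@9
I3 add r4 <- r5,r2: IF@6 ID@7 stall=2 (RAW on I2.r2 (WB@9)) EX@10 MEM@11 WB@12
I4 add r5 <- r3,r1: IF@7 ID@10 stall=0 (-) EX@11 MEM@12 WB@13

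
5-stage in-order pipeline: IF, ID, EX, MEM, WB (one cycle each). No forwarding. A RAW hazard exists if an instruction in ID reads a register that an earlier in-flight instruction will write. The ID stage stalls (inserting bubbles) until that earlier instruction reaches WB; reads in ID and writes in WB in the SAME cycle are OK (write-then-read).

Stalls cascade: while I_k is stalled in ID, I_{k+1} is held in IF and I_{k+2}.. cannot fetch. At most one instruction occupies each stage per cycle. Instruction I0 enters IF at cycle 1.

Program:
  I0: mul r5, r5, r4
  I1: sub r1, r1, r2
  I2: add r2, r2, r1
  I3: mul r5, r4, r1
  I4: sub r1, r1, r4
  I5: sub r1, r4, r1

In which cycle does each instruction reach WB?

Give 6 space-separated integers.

Answer: 5 6 9 10 11 14

Derivation:
I0 mul r5 <- r5,r4: IF@1 ID@2 stall=0 (-) EX@3 MEM@4 WB@5
I1 sub r1 <- r1,r2: IF@2 ID@3 stall=0 (-) EX@4 MEM@5 WB@6
I2 add r2 <- r2,r1: IF@3 ID@4 stall=2 (RAW on I1.r1 (WB@6)) EX@7 MEM@8 WB@9
I3 mul r5 <- r4,r1: IF@4 ID@7 stall=0 (-) EX@8 MEM@9 WB@10
I4 sub r1 <- r1,r4: IF@7 ID@8 stall=0 (-) EX@9 MEM@10 WB@11
I5 sub r1 <- r4,r1: IF@8 ID@9 stall=2 (RAW on I4.r1 (WB@11)) EX@12 MEM@13 WB@14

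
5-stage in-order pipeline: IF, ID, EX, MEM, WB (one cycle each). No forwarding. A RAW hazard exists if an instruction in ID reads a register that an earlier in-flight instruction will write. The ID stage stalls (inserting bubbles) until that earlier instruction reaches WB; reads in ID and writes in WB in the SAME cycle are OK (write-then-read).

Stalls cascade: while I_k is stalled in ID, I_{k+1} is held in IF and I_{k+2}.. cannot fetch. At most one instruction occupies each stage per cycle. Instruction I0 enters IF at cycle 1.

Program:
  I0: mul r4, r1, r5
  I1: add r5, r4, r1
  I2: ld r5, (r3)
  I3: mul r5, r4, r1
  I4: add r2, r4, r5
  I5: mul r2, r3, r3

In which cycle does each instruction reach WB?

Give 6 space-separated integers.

I0 mul r4 <- r1,r5: IF@1 ID@2 stall=0 (-) EX@3 MEM@4 WB@5
I1 add r5 <- r4,r1: IF@2 ID@3 stall=2 (RAW on I0.r4 (WB@5)) EX@6 MEM@7 WB@8
I2 ld r5 <- r3: IF@3 ID@6 stall=0 (-) EX@7 MEM@8 WB@9
I3 mul r5 <- r4,r1: IF@6 ID@7 stall=0 (-) EX@8 MEM@9 WB@10
I4 add r2 <- r4,r5: IF@7 ID@8 stall=2 (RAW on I3.r5 (WB@10)) EX@11 MEM@12 WB@13
I5 mul r2 <- r3,r3: IF@8 ID@11 stall=0 (-) EX@12 MEM@13 WB@14

Answer: 5 8 9 10 13 14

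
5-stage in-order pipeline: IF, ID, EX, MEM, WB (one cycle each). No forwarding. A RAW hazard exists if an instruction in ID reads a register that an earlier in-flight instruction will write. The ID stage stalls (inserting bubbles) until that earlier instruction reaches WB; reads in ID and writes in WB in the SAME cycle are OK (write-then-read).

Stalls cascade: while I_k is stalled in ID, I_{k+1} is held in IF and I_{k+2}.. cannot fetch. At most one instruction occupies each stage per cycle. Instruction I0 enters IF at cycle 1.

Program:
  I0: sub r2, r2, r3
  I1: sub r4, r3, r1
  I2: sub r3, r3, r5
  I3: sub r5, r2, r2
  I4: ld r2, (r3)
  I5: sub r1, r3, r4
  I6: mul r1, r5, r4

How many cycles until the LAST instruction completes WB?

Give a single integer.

I0 sub r2 <- r2,r3: IF@1 ID@2 stall=0 (-) EX@3 MEM@4 WB@5
I1 sub r4 <- r3,r1: IF@2 ID@3 stall=0 (-) EX@4 MEM@5 WB@6
I2 sub r3 <- r3,r5: IF@3 ID@4 stall=0 (-) EX@5 MEM@6 WB@7
I3 sub r5 <- r2,r2: IF@4 ID@5 stall=0 (-) EX@6 MEM@7 WB@8
I4 ld r2 <- r3: IF@5 ID@6 stall=1 (RAW on I2.r3 (WB@7)) EX@8 MEM@9 WB@10
I5 sub r1 <- r3,r4: IF@6 ID@8 stall=0 (-) EX@9 MEM@10 WB@11
I6 mul r1 <- r5,r4: IF@8 ID@9 stall=0 (-) EX@10 MEM@11 WB@12

Answer: 12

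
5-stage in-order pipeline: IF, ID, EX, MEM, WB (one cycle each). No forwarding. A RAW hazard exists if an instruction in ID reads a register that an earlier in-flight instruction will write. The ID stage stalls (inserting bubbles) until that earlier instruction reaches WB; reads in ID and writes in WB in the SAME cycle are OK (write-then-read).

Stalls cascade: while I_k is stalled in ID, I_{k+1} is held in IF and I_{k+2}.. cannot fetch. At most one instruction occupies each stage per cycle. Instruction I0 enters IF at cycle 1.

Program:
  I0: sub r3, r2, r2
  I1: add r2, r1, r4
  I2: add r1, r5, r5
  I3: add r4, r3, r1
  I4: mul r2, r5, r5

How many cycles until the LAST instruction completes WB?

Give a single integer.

I0 sub r3 <- r2,r2: IF@1 ID@2 stall=0 (-) EX@3 MEM@4 WB@5
I1 add r2 <- r1,r4: IF@2 ID@3 stall=0 (-) EX@4 MEM@5 WB@6
I2 add r1 <- r5,r5: IF@3 ID@4 stall=0 (-) EX@5 MEM@6 WB@7
I3 add r4 <- r3,r1: IF@4 ID@5 stall=2 (RAW on I2.r1 (WB@7)) EX@8 MEM@9 WB@10
I4 mul r2 <- r5,r5: IF@5 ID@8 stall=0 (-) EX@9 MEM@10 WB@11

Answer: 11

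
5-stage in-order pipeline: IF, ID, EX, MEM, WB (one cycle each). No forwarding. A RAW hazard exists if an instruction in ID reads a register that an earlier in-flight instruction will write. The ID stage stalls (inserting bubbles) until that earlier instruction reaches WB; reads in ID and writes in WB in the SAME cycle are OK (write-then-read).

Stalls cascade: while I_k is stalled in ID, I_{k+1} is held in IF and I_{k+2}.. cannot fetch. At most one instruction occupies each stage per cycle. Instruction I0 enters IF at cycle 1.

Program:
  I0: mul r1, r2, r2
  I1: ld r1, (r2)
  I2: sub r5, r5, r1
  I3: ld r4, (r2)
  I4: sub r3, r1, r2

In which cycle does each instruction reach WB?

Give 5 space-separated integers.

I0 mul r1 <- r2,r2: IF@1 ID@2 stall=0 (-) EX@3 MEM@4 WB@5
I1 ld r1 <- r2: IF@2 ID@3 stall=0 (-) EX@4 MEM@5 WB@6
I2 sub r5 <- r5,r1: IF@3 ID@4 stall=2 (RAW on I1.r1 (WB@6)) EX@7 MEM@8 WB@9
I3 ld r4 <- r2: IF@4 ID@7 stall=0 (-) EX@8 MEM@9 WB@10
I4 sub r3 <- r1,r2: IF@7 ID@8 stall=0 (-) EX@9 MEM@10 WB@11

Answer: 5 6 9 10 11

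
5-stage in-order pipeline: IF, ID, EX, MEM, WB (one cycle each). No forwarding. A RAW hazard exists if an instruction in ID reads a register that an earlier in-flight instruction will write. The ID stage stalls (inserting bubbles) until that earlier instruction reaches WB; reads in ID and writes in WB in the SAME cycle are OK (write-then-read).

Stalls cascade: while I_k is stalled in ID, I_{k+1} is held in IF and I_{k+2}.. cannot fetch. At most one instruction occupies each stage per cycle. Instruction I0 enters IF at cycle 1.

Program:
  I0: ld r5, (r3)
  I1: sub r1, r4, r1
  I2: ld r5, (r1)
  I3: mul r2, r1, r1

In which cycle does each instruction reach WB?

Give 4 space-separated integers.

I0 ld r5 <- r3: IF@1 ID@2 stall=0 (-) EX@3 MEM@4 WB@5
I1 sub r1 <- r4,r1: IF@2 ID@3 stall=0 (-) EX@4 MEM@5 WB@6
I2 ld r5 <- r1: IF@3 ID@4 stall=2 (RAW on I1.r1 (WB@6)) EX@7 MEM@8 WB@9
I3 mul r2 <- r1,r1: IF@4 ID@7 stall=0 (-) EX@8 MEM@9 WB@10

Answer: 5 6 9 10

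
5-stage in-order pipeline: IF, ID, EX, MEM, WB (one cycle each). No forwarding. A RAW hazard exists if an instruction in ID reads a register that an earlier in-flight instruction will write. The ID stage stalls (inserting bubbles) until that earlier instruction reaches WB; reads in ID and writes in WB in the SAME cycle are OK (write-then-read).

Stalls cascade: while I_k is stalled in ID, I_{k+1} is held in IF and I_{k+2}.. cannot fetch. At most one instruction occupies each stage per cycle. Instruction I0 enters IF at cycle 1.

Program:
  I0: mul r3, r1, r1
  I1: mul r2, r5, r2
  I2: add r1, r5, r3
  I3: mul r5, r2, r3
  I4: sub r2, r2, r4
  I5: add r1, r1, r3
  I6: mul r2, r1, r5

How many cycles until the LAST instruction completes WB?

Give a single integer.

Answer: 14

Derivation:
I0 mul r3 <- r1,r1: IF@1 ID@2 stall=0 (-) EX@3 MEM@4 WB@5
I1 mul r2 <- r5,r2: IF@2 ID@3 stall=0 (-) EX@4 MEM@5 WB@6
I2 add r1 <- r5,r3: IF@3 ID@4 stall=1 (RAW on I0.r3 (WB@5)) EX@6 MEM@7 WB@8
I3 mul r5 <- r2,r3: IF@4 ID@6 stall=0 (-) EX@7 MEM@8 WB@9
I4 sub r2 <- r2,r4: IF@6 ID@7 stall=0 (-) EX@8 MEM@9 WB@10
I5 add r1 <- r1,r3: IF@7 ID@8 stall=0 (-) EX@9 MEM@10 WB@11
I6 mul r2 <- r1,r5: IF@8 ID@9 stall=2 (RAW on I5.r1 (WB@11)) EX@12 MEM@13 WB@14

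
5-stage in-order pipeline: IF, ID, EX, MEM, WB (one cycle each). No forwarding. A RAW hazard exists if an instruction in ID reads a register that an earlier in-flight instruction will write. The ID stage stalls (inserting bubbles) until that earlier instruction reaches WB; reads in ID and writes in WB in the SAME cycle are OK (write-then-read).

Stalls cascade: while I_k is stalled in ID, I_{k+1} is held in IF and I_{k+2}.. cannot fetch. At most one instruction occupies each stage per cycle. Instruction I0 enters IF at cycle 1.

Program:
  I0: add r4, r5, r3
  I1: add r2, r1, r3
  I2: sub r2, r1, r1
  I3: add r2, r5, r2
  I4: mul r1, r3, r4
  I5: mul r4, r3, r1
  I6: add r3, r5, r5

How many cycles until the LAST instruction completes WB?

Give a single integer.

I0 add r4 <- r5,r3: IF@1 ID@2 stall=0 (-) EX@3 MEM@4 WB@5
I1 add r2 <- r1,r3: IF@2 ID@3 stall=0 (-) EX@4 MEM@5 WB@6
I2 sub r2 <- r1,r1: IF@3 ID@4 stall=0 (-) EX@5 MEM@6 WB@7
I3 add r2 <- r5,r2: IF@4 ID@5 stall=2 (RAW on I2.r2 (WB@7)) EX@8 MEM@9 WB@10
I4 mul r1 <- r3,r4: IF@5 ID@8 stall=0 (-) EX@9 MEM@10 WB@11
I5 mul r4 <- r3,r1: IF@8 ID@9 stall=2 (RAW on I4.r1 (WB@11)) EX@12 MEM@13 WB@14
I6 add r3 <- r5,r5: IF@9 ID@12 stall=0 (-) EX@13 MEM@14 WB@15

Answer: 15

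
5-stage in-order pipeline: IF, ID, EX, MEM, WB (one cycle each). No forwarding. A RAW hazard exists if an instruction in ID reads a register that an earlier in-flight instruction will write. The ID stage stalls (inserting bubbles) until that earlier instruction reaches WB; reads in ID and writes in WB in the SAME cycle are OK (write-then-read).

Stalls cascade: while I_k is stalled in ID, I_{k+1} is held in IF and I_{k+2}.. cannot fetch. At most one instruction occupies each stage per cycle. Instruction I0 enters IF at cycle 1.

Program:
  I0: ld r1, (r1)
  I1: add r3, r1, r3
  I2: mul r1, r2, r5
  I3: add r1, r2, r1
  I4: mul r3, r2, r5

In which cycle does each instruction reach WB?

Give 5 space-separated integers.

I0 ld r1 <- r1: IF@1 ID@2 stall=0 (-) EX@3 MEM@4 WB@5
I1 add r3 <- r1,r3: IF@2 ID@3 stall=2 (RAW on I0.r1 (WB@5)) EX@6 MEM@7 WB@8
I2 mul r1 <- r2,r5: IF@3 ID@6 stall=0 (-) EX@7 MEM@8 WB@9
I3 add r1 <- r2,r1: IF@6 ID@7 stall=2 (RAW on I2.r1 (WB@9)) EX@10 MEM@11 WB@12
I4 mul r3 <- r2,r5: IF@7 ID@10 stall=0 (-) EX@11 MEM@12 WB@13

Answer: 5 8 9 12 13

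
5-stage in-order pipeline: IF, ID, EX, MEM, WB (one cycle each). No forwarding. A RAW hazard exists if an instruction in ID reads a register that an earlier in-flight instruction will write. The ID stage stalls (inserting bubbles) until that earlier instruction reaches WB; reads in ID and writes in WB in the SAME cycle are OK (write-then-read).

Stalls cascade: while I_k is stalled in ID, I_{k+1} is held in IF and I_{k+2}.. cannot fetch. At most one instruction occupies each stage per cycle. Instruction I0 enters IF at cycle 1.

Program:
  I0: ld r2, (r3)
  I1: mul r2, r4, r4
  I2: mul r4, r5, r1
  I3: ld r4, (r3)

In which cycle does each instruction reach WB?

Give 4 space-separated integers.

I0 ld r2 <- r3: IF@1 ID@2 stall=0 (-) EX@3 MEM@4 WB@5
I1 mul r2 <- r4,r4: IF@2 ID@3 stall=0 (-) EX@4 MEM@5 WB@6
I2 mul r4 <- r5,r1: IF@3 ID@4 stall=0 (-) EX@5 MEM@6 WB@7
I3 ld r4 <- r3: IF@4 ID@5 stall=0 (-) EX@6 MEM@7 WB@8

Answer: 5 6 7 8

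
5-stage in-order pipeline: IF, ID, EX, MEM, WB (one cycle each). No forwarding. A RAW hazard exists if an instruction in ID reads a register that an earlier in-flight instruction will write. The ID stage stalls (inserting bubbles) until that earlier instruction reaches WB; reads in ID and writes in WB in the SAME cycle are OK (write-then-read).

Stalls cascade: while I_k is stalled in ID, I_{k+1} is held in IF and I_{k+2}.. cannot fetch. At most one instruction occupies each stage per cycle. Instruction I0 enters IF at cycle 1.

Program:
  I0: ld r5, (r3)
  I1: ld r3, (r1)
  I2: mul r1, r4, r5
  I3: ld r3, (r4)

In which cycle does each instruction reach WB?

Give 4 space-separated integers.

Answer: 5 6 8 9

Derivation:
I0 ld r5 <- r3: IF@1 ID@2 stall=0 (-) EX@3 MEM@4 WB@5
I1 ld r3 <- r1: IF@2 ID@3 stall=0 (-) EX@4 MEM@5 WB@6
I2 mul r1 <- r4,r5: IF@3 ID@4 stall=1 (RAW on I0.r5 (WB@5)) EX@6 MEM@7 WB@8
I3 ld r3 <- r4: IF@4 ID@6 stall=0 (-) EX@7 MEM@8 WB@9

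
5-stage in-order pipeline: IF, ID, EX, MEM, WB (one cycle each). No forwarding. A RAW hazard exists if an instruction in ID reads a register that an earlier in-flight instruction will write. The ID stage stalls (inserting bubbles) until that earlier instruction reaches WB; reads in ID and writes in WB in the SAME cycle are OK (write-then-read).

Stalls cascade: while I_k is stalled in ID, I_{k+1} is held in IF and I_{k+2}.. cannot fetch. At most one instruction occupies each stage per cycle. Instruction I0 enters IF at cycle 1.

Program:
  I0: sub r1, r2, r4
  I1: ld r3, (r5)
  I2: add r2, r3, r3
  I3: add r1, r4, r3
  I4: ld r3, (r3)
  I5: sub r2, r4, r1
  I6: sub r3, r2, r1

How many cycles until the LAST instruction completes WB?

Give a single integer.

Answer: 16

Derivation:
I0 sub r1 <- r2,r4: IF@1 ID@2 stall=0 (-) EX@3 MEM@4 WB@5
I1 ld r3 <- r5: IF@2 ID@3 stall=0 (-) EX@4 MEM@5 WB@6
I2 add r2 <- r3,r3: IF@3 ID@4 stall=2 (RAW on I1.r3 (WB@6)) EX@7 MEM@8 WB@9
I3 add r1 <- r4,r3: IF@4 ID@7 stall=0 (-) EX@8 MEM@9 WB@10
I4 ld r3 <- r3: IF@7 ID@8 stall=0 (-) EX@9 MEM@10 WB@11
I5 sub r2 <- r4,r1: IF@8 ID@9 stall=1 (RAW on I3.r1 (WB@10)) EX@11 MEM@12 WB@13
I6 sub r3 <- r2,r1: IF@9 ID@11 stall=2 (RAW on I5.r2 (WB@13)) EX@14 MEM@15 WB@16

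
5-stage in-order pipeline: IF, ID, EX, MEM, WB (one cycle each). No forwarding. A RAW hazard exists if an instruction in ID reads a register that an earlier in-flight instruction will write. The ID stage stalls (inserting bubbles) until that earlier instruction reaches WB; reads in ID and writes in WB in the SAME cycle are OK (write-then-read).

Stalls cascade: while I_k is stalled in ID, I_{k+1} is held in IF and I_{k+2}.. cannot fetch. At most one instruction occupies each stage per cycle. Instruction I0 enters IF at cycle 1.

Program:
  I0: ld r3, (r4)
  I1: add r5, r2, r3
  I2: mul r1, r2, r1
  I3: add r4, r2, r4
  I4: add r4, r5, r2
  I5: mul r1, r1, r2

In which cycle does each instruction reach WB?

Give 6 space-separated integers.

Answer: 5 8 9 10 11 12

Derivation:
I0 ld r3 <- r4: IF@1 ID@2 stall=0 (-) EX@3 MEM@4 WB@5
I1 add r5 <- r2,r3: IF@2 ID@3 stall=2 (RAW on I0.r3 (WB@5)) EX@6 MEM@7 WB@8
I2 mul r1 <- r2,r1: IF@3 ID@6 stall=0 (-) EX@7 MEM@8 WB@9
I3 add r4 <- r2,r4: IF@6 ID@7 stall=0 (-) EX@8 MEM@9 WB@10
I4 add r4 <- r5,r2: IF@7 ID@8 stall=0 (-) EX@9 MEM@10 WB@11
I5 mul r1 <- r1,r2: IF@8 ID@9 stall=0 (-) EX@10 MEM@11 WB@12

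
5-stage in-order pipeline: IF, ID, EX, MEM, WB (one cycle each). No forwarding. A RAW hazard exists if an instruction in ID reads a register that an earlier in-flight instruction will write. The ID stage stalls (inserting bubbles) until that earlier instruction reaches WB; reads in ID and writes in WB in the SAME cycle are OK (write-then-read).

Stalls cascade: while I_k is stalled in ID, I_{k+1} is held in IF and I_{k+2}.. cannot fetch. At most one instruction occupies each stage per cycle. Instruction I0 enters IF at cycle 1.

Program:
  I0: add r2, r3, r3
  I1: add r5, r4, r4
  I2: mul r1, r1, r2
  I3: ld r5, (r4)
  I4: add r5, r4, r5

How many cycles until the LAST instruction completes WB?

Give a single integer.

Answer: 12

Derivation:
I0 add r2 <- r3,r3: IF@1 ID@2 stall=0 (-) EX@3 MEM@4 WB@5
I1 add r5 <- r4,r4: IF@2 ID@3 stall=0 (-) EX@4 MEM@5 WB@6
I2 mul r1 <- r1,r2: IF@3 ID@4 stall=1 (RAW on I0.r2 (WB@5)) EX@6 MEM@7 WB@8
I3 ld r5 <- r4: IF@4 ID@6 stall=0 (-) EX@7 MEM@8 WB@9
I4 add r5 <- r4,r5: IF@6 ID@7 stall=2 (RAW on I3.r5 (WB@9)) EX@10 MEM@11 WB@12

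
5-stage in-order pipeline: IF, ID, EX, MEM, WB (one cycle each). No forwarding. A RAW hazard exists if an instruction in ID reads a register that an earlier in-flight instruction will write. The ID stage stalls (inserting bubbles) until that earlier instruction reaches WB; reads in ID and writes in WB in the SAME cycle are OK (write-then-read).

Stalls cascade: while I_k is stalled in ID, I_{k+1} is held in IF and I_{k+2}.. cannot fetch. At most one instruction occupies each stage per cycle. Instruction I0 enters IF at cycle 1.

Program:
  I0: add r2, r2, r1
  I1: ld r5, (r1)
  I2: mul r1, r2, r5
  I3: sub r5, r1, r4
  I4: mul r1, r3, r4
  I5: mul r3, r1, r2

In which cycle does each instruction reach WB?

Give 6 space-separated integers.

Answer: 5 6 9 12 13 16

Derivation:
I0 add r2 <- r2,r1: IF@1 ID@2 stall=0 (-) EX@3 MEM@4 WB@5
I1 ld r5 <- r1: IF@2 ID@3 stall=0 (-) EX@4 MEM@5 WB@6
I2 mul r1 <- r2,r5: IF@3 ID@4 stall=2 (RAW on I1.r5 (WB@6)) EX@7 MEM@8 WB@9
I3 sub r5 <- r1,r4: IF@4 ID@7 stall=2 (RAW on I2.r1 (WB@9)) EX@10 MEM@11 WB@12
I4 mul r1 <- r3,r4: IF@7 ID@10 stall=0 (-) EX@11 MEM@12 WB@13
I5 mul r3 <- r1,r2: IF@10 ID@11 stall=2 (RAW on I4.r1 (WB@13)) EX@14 MEM@15 WB@16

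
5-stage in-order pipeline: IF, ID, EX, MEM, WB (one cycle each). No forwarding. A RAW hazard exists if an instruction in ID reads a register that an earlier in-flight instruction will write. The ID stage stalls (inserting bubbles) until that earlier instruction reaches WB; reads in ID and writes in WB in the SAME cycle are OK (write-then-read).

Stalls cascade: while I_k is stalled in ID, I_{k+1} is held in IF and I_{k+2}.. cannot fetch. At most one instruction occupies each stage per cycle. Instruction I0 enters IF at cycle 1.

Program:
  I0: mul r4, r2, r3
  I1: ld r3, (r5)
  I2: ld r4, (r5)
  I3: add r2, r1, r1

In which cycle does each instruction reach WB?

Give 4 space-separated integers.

I0 mul r4 <- r2,r3: IF@1 ID@2 stall=0 (-) EX@3 MEM@4 WB@5
I1 ld r3 <- r5: IF@2 ID@3 stall=0 (-) EX@4 MEM@5 WB@6
I2 ld r4 <- r5: IF@3 ID@4 stall=0 (-) EX@5 MEM@6 WB@7
I3 add r2 <- r1,r1: IF@4 ID@5 stall=0 (-) EX@6 MEM@7 WB@8

Answer: 5 6 7 8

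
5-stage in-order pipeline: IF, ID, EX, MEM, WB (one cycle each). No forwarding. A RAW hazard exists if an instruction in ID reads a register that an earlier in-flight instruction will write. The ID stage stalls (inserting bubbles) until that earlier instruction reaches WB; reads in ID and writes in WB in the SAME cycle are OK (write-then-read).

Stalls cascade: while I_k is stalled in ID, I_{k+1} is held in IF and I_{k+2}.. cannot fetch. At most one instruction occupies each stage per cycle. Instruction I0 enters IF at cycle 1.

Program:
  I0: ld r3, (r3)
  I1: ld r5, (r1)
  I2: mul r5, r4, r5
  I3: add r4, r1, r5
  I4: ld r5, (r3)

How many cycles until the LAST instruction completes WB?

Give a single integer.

Answer: 13

Derivation:
I0 ld r3 <- r3: IF@1 ID@2 stall=0 (-) EX@3 MEM@4 WB@5
I1 ld r5 <- r1: IF@2 ID@3 stall=0 (-) EX@4 MEM@5 WB@6
I2 mul r5 <- r4,r5: IF@3 ID@4 stall=2 (RAW on I1.r5 (WB@6)) EX@7 MEM@8 WB@9
I3 add r4 <- r1,r5: IF@4 ID@7 stall=2 (RAW on I2.r5 (WB@9)) EX@10 MEM@11 WB@12
I4 ld r5 <- r3: IF@7 ID@10 stall=0 (-) EX@11 MEM@12 WB@13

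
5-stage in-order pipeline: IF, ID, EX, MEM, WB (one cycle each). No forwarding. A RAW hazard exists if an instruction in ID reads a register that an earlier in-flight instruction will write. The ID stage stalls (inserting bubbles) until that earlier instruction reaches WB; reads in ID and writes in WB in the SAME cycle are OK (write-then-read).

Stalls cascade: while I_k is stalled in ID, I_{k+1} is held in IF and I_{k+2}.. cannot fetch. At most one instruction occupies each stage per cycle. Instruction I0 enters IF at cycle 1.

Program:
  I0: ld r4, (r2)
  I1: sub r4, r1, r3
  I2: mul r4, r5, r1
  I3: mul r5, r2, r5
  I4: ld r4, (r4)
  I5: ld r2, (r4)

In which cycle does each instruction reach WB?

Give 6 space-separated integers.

I0 ld r4 <- r2: IF@1 ID@2 stall=0 (-) EX@3 MEM@4 WB@5
I1 sub r4 <- r1,r3: IF@2 ID@3 stall=0 (-) EX@4 MEM@5 WB@6
I2 mul r4 <- r5,r1: IF@3 ID@4 stall=0 (-) EX@5 MEM@6 WB@7
I3 mul r5 <- r2,r5: IF@4 ID@5 stall=0 (-) EX@6 MEM@7 WB@8
I4 ld r4 <- r4: IF@5 ID@6 stall=1 (RAW on I2.r4 (WB@7)) EX@8 MEM@9 WB@10
I5 ld r2 <- r4: IF@6 ID@8 stall=2 (RAW on I4.r4 (WB@10)) EX@11 MEM@12 WB@13

Answer: 5 6 7 8 10 13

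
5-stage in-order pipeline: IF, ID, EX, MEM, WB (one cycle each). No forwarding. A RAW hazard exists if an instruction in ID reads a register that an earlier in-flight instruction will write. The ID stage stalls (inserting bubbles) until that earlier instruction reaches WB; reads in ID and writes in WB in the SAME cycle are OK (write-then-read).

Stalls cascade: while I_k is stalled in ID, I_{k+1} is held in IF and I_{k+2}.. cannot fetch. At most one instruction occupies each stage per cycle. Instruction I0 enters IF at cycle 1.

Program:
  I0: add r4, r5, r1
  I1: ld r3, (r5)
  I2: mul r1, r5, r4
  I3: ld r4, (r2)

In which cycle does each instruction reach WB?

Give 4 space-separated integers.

I0 add r4 <- r5,r1: IF@1 ID@2 stall=0 (-) EX@3 MEM@4 WB@5
I1 ld r3 <- r5: IF@2 ID@3 stall=0 (-) EX@4 MEM@5 WB@6
I2 mul r1 <- r5,r4: IF@3 ID@4 stall=1 (RAW on I0.r4 (WB@5)) EX@6 MEM@7 WB@8
I3 ld r4 <- r2: IF@4 ID@6 stall=0 (-) EX@7 MEM@8 WB@9

Answer: 5 6 8 9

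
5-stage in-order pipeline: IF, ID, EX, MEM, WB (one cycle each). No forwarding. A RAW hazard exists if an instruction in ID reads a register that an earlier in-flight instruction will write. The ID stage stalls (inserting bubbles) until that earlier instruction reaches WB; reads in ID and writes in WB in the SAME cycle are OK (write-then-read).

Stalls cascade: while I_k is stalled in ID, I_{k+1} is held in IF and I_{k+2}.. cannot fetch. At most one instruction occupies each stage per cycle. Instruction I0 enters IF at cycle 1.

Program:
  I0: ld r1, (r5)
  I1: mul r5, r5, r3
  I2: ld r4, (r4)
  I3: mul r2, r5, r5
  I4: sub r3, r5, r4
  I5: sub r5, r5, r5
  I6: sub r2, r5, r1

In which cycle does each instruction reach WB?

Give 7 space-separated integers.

Answer: 5 6 7 9 10 11 14

Derivation:
I0 ld r1 <- r5: IF@1 ID@2 stall=0 (-) EX@3 MEM@4 WB@5
I1 mul r5 <- r5,r3: IF@2 ID@3 stall=0 (-) EX@4 MEM@5 WB@6
I2 ld r4 <- r4: IF@3 ID@4 stall=0 (-) EX@5 MEM@6 WB@7
I3 mul r2 <- r5,r5: IF@4 ID@5 stall=1 (RAW on I1.r5 (WB@6)) EX@7 MEM@8 WB@9
I4 sub r3 <- r5,r4: IF@5 ID@7 stall=0 (-) EX@8 MEM@9 WB@10
I5 sub r5 <- r5,r5: IF@7 ID@8 stall=0 (-) EX@9 MEM@10 WB@11
I6 sub r2 <- r5,r1: IF@8 ID@9 stall=2 (RAW on I5.r5 (WB@11)) EX@12 MEM@13 WB@14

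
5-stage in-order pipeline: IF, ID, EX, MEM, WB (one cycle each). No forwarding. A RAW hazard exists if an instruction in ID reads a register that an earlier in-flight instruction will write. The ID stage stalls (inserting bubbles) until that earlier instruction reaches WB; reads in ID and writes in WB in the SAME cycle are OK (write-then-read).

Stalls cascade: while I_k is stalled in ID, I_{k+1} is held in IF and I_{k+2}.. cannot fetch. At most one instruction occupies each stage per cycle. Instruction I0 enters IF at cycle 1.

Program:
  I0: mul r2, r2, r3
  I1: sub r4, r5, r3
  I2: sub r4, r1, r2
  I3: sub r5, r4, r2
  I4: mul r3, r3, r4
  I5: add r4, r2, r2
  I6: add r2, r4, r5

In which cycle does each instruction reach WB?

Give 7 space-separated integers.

Answer: 5 6 8 11 12 13 16

Derivation:
I0 mul r2 <- r2,r3: IF@1 ID@2 stall=0 (-) EX@3 MEM@4 WB@5
I1 sub r4 <- r5,r3: IF@2 ID@3 stall=0 (-) EX@4 MEM@5 WB@6
I2 sub r4 <- r1,r2: IF@3 ID@4 stall=1 (RAW on I0.r2 (WB@5)) EX@6 MEM@7 WB@8
I3 sub r5 <- r4,r2: IF@4 ID@6 stall=2 (RAW on I2.r4 (WB@8)) EX@9 MEM@10 WB@11
I4 mul r3 <- r3,r4: IF@6 ID@9 stall=0 (-) EX@10 MEM@11 WB@12
I5 add r4 <- r2,r2: IF@9 ID@10 stall=0 (-) EX@11 MEM@12 WB@13
I6 add r2 <- r4,r5: IF@10 ID@11 stall=2 (RAW on I5.r4 (WB@13)) EX@14 MEM@15 WB@16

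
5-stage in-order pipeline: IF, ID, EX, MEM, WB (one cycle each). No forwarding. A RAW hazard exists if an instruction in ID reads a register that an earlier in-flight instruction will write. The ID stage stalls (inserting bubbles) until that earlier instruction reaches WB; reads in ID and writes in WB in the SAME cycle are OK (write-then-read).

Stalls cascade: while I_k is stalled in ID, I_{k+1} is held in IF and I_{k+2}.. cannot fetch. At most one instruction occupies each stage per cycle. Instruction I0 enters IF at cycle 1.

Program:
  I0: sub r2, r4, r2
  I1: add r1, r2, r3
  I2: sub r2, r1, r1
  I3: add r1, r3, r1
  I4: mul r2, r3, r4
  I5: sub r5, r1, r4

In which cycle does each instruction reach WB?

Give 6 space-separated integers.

Answer: 5 8 11 12 13 15

Derivation:
I0 sub r2 <- r4,r2: IF@1 ID@2 stall=0 (-) EX@3 MEM@4 WB@5
I1 add r1 <- r2,r3: IF@2 ID@3 stall=2 (RAW on I0.r2 (WB@5)) EX@6 MEM@7 WB@8
I2 sub r2 <- r1,r1: IF@3 ID@6 stall=2 (RAW on I1.r1 (WB@8)) EX@9 MEM@10 WB@11
I3 add r1 <- r3,r1: IF@6 ID@9 stall=0 (-) EX@10 MEM@11 WB@12
I4 mul r2 <- r3,r4: IF@9 ID@10 stall=0 (-) EX@11 MEM@12 WB@13
I5 sub r5 <- r1,r4: IF@10 ID@11 stall=1 (RAW on I3.r1 (WB@12)) EX@13 MEM@14 WB@15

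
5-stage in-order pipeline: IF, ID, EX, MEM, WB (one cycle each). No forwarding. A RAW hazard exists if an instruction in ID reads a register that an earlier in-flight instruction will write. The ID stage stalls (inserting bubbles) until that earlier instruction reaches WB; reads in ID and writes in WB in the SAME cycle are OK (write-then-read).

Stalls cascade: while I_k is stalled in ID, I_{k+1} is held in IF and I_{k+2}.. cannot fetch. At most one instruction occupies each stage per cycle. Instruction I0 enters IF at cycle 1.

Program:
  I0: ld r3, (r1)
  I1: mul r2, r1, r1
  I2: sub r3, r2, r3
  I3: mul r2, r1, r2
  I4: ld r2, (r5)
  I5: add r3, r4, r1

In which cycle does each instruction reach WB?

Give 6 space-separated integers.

Answer: 5 6 9 10 11 12

Derivation:
I0 ld r3 <- r1: IF@1 ID@2 stall=0 (-) EX@3 MEM@4 WB@5
I1 mul r2 <- r1,r1: IF@2 ID@3 stall=0 (-) EX@4 MEM@5 WB@6
I2 sub r3 <- r2,r3: IF@3 ID@4 stall=2 (RAW on I1.r2 (WB@6)) EX@7 MEM@8 WB@9
I3 mul r2 <- r1,r2: IF@4 ID@7 stall=0 (-) EX@8 MEM@9 WB@10
I4 ld r2 <- r5: IF@7 ID@8 stall=0 (-) EX@9 MEM@10 WB@11
I5 add r3 <- r4,r1: IF@8 ID@9 stall=0 (-) EX@10 MEM@11 WB@12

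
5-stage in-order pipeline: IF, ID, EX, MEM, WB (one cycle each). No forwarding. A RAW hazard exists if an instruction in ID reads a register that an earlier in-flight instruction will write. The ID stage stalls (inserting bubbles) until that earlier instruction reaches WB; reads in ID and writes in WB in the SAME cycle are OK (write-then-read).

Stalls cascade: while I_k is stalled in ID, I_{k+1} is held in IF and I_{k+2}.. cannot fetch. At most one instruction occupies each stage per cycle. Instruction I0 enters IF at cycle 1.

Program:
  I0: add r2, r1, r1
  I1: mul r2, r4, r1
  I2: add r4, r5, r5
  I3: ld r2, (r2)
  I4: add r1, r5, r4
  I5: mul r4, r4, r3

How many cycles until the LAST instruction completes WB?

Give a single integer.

Answer: 11

Derivation:
I0 add r2 <- r1,r1: IF@1 ID@2 stall=0 (-) EX@3 MEM@4 WB@5
I1 mul r2 <- r4,r1: IF@2 ID@3 stall=0 (-) EX@4 MEM@5 WB@6
I2 add r4 <- r5,r5: IF@3 ID@4 stall=0 (-) EX@5 MEM@6 WB@7
I3 ld r2 <- r2: IF@4 ID@5 stall=1 (RAW on I1.r2 (WB@6)) EX@7 MEM@8 WB@9
I4 add r1 <- r5,r4: IF@5 ID@7 stall=0 (-) EX@8 MEM@9 WB@10
I5 mul r4 <- r4,r3: IF@7 ID@8 stall=0 (-) EX@9 MEM@10 WB@11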